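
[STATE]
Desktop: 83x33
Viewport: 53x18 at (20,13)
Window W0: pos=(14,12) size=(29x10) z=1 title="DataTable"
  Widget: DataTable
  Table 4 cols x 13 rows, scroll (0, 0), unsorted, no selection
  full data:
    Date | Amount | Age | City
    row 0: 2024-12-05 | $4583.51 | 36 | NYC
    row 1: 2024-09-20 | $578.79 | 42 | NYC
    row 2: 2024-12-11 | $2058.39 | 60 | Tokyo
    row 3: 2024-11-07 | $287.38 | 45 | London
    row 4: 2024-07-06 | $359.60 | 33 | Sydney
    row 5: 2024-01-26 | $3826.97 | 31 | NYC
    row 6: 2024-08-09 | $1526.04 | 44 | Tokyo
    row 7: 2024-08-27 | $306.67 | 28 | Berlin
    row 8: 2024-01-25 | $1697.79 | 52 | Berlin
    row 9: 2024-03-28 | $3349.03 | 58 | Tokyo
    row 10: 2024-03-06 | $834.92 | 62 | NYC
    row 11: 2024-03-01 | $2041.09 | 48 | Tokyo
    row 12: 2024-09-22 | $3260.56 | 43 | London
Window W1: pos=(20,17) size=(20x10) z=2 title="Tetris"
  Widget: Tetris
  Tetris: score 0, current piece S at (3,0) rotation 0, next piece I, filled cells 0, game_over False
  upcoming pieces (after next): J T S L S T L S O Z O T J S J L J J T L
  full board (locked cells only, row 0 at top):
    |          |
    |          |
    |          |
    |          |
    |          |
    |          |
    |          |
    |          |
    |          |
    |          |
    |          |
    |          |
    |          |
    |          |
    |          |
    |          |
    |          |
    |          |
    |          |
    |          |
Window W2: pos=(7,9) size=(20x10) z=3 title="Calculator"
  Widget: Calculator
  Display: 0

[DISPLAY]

┬───┐ ┃               ┃                              
│ ÷ │ ┃───────────────┨                              
┼───┤ ┃mount  │Age│Cit┃                              
│ × │ ┃───────┼───┼───┃                              
┴───┘ ┃━━━━━━━━━━━━┓YC┃                              
━━━━━━┛s           ┃YC┃                              
┠──────────────────┨ok┃                              
┃                  ┃on┃                              
┃                  ┃━━┛                              
┃                  ┃                                 
┃                  ┃                                 
┃                  ┃                                 
┃                  ┃                                 
┗━━━━━━━━━━━━━━━━━━┛                                 
                                                     
                                                     
                                                     
                                                     


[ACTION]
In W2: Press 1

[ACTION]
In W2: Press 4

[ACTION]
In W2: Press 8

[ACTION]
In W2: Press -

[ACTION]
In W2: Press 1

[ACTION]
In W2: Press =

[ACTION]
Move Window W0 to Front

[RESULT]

Table                 ┃                              
──────────────────────┨                              
     │Amount  │Age│Cit┃                              
─────┼────────┼───┼───┃                              
12-05│$4583.51│36 │NYC┃                              
09-20│$578.79 │42 │NYC┃                              
12-11│$2058.39│60 │Tok┃                              
11-07│$287.38 │45 │Lon┃                              
━━━━━━━━━━━━━━━━━━━━━━┛                              
┃                  ┃                                 
┃                  ┃                                 
┃                  ┃                                 
┃                  ┃                                 
┗━━━━━━━━━━━━━━━━━━┛                                 
                                                     
                                                     
                                                     
                                                     


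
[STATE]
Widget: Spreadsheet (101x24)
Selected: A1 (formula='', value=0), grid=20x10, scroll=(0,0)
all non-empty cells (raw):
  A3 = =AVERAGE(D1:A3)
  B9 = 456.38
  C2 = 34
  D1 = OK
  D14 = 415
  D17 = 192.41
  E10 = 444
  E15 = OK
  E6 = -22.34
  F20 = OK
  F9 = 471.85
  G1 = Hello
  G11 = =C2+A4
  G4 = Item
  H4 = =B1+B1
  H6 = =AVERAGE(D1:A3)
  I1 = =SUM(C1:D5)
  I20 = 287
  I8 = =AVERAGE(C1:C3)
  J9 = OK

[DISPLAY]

A1:                                                                                                  
       A       B       C       D       E       F       G       H       I       J                     
-----------------------------------------------------------------------------------------------------
  1      [0]       0       0OK             0       0Hello          0      34       0                 
  2        0       0      34       0       0       0       0       0       0       0                 
  3 #CIRC!         0       0       0       0       0       0       0       0       0                 
  4        0       0       0       0       0       0Item           0       0       0                 
  5        0       0       0       0       0       0       0       0       0       0                 
  6        0       0       0       0  -22.34       0       0#CIRC!         0       0                 
  7        0       0       0       0       0       0       0       0       0       0                 
  8        0       0       0       0       0       0       0       0   11.33       0                 
  9        0  456.38       0       0       0  471.85       0       0       0OK                       
 10        0       0       0       0     444       0       0       0       0       0                 
 11        0       0       0       0       0       0      34       0       0       0                 
 12        0       0       0       0       0       0       0       0       0       0                 
 13        0       0       0       0       0       0       0       0       0       0                 
 14        0       0       0     415       0       0       0       0       0       0                 
 15        0       0       0       0OK             0       0       0       0       0                 
 16        0       0       0       0       0       0       0       0       0       0                 
 17        0       0       0  192.41       0       0       0       0       0       0                 
 18        0       0       0       0       0       0       0       0       0       0                 
 19        0       0       0       0       0       0       0       0       0       0                 
 20        0       0       0       0       0OK             0       0     287       0                 
                                                                                                     


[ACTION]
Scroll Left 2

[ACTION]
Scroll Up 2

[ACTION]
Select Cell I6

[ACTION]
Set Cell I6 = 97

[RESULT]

I6: 97                                                                                               
       A       B       C       D       E       F       G       H       I       J                     
-----------------------------------------------------------------------------------------------------
  1        0       0       0OK             0       0Hello          0      34       0                 
  2        0       0      34       0       0       0       0       0       0       0                 
  3 #CIRC!         0       0       0       0       0       0       0       0       0                 
  4        0       0       0       0       0       0Item           0       0       0                 
  5        0       0       0       0       0       0       0       0       0       0                 
  6        0       0       0       0  -22.34       0       0#CIRC!      [97]       0                 
  7        0       0       0       0       0       0       0       0       0       0                 
  8        0       0       0       0       0       0       0       0   11.33       0                 
  9        0  456.38       0       0       0  471.85       0       0       0OK                       
 10        0       0       0       0     444       0       0       0       0       0                 
 11        0       0       0       0       0       0      34       0       0       0                 
 12        0       0       0       0       0       0       0       0       0       0                 
 13        0       0       0       0       0       0       0       0       0       0                 
 14        0       0       0     415       0       0       0       0       0       0                 
 15        0       0       0       0OK             0       0       0       0       0                 
 16        0       0       0       0       0       0       0       0       0       0                 
 17        0       0       0  192.41       0       0       0       0       0       0                 
 18        0       0       0       0       0       0       0       0       0       0                 
 19        0       0       0       0       0       0       0       0       0       0                 
 20        0       0       0       0       0OK             0       0     287       0                 
                                                                                                     


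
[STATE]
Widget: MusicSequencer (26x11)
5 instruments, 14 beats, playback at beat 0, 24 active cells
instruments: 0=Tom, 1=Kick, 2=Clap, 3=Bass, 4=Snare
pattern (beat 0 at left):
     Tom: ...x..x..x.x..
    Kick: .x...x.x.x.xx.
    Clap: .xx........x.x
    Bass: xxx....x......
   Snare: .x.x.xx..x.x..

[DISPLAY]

      ▼1234567890123      
   Tom···█··█··█·█··      
  Kick·█···█·█·█·██·      
  Clap·██········█·█      
  Bass███····█······      
 Snare·█·█·██··█·█··      
                          
                          
                          
                          
                          


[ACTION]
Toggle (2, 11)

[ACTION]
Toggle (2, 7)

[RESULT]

      ▼1234567890123      
   Tom···█··█··█·█··      
  Kick·█···█·█·█·██·      
  Clap·██····█·····█      
  Bass███····█······      
 Snare·█·█·██··█·█··      
                          
                          
                          
                          
                          


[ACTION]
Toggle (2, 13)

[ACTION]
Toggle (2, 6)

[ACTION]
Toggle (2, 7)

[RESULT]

      ▼1234567890123      
   Tom···█··█··█·█··      
  Kick·█···█·█·█·██·      
  Clap·██···█·······      
  Bass███····█······      
 Snare·█·█·██··█·█··      
                          
                          
                          
                          
                          


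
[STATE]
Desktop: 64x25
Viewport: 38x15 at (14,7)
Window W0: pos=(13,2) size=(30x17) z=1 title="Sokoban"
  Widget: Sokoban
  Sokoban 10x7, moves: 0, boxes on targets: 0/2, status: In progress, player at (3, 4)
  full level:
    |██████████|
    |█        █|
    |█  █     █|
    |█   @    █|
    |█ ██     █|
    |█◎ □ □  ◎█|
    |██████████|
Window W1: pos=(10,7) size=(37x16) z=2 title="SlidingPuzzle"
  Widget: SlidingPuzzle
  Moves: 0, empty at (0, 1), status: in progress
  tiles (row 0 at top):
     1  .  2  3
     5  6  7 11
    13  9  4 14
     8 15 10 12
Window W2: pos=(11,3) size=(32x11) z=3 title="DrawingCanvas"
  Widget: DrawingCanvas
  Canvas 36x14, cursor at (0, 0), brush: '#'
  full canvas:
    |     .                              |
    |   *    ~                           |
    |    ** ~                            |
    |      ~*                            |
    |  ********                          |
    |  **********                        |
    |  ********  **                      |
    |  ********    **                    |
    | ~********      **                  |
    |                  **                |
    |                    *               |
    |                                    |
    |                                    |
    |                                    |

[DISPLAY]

 *    ~                     ┃━━━┓     
  ** ~                      ┃   ┃     
    ~*                      ┃───┨     
********                    ┃   ┃     
**********                  ┃   ┃     
********  **                ┃   ┃     
━━━━━━━━━━━━━━━━━━━━━━━━━━━━┛   ┃     
──┼────┼────┼────┤              ┃     
3 │  9 │  4 │ 14 │              ┃     
──┼────┼────┼────┤              ┃     
8 │ 15 │ 10 │ 12 │              ┃     
──┴────┴────┴────┘              ┃     
es: 0                           ┃     
                                ┃     
                                ┃     


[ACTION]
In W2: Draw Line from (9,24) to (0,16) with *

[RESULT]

 *    ~        *            ┃━━━┓     
  ** ~          *           ┃   ┃     
    ~*           *          ┃───┨     
********          *         ┃   ┃     
**********        *         ┃   ┃     
********  **       *        ┃   ┃     
━━━━━━━━━━━━━━━━━━━━━━━━━━━━┛   ┃     
──┼────┼────┼────┤              ┃     
3 │  9 │  4 │ 14 │              ┃     
──┼────┼────┼────┤              ┃     
8 │ 15 │ 10 │ 12 │              ┃     
──┴────┴────┴────┘              ┃     
es: 0                           ┃     
                                ┃     
                                ┃     


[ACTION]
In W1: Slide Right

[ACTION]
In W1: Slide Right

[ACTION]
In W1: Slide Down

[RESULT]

 *    ~        *            ┃━━━┓     
  ** ~          *           ┃   ┃     
    ~*           *          ┃───┨     
********          *         ┃   ┃     
**********        *         ┃   ┃     
********  **       *        ┃   ┃     
━━━━━━━━━━━━━━━━━━━━━━━━━━━━┛   ┃     
──┼────┼────┼────┤              ┃     
3 │  9 │  4 │ 14 │              ┃     
──┼────┼────┼────┤              ┃     
8 │ 15 │ 10 │ 12 │              ┃     
──┴────┴────┴────┘              ┃     
es: 1                           ┃     
                                ┃     
                                ┃     


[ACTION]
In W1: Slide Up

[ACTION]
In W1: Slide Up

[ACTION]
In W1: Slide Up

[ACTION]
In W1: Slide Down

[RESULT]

 *    ~        *            ┃━━━┓     
  ** ~          *           ┃   ┃     
    ~*           *          ┃───┨     
********          *         ┃   ┃     
**********        *         ┃   ┃     
********  **       *        ┃   ┃     
━━━━━━━━━━━━━━━━━━━━━━━━━━━━┛   ┃     
──┼────┼────┼────┤              ┃     
  │  9 │  4 │ 14 │              ┃     
──┼────┼────┼────┤              ┃     
8 │ 15 │ 10 │ 12 │              ┃     
──┴────┴────┴────┘              ┃     
es: 5                           ┃     
                                ┃     
                                ┃     


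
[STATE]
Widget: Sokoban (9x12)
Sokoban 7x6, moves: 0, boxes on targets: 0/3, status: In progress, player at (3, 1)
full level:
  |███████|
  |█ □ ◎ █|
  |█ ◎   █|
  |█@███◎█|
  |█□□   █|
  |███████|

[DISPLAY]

███████  
█ □ ◎ █  
█ ◎   █  
█@███◎█  
█□□   █  
███████  
Moves: 0 
         
         
         
         
         


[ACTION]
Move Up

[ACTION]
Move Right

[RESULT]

███████  
█ □ ◎ █  
█ +   █  
█ ███◎█  
█□□   █  
███████  
Moves: 2 
         
         
         
         
         


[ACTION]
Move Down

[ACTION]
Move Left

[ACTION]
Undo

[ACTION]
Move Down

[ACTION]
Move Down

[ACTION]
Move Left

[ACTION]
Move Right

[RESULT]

███████  
█ □ ◎ █  
█ +   █  
█ ███◎█  
█□□   █  
███████  
Moves: 4 
         
         
         
         
         


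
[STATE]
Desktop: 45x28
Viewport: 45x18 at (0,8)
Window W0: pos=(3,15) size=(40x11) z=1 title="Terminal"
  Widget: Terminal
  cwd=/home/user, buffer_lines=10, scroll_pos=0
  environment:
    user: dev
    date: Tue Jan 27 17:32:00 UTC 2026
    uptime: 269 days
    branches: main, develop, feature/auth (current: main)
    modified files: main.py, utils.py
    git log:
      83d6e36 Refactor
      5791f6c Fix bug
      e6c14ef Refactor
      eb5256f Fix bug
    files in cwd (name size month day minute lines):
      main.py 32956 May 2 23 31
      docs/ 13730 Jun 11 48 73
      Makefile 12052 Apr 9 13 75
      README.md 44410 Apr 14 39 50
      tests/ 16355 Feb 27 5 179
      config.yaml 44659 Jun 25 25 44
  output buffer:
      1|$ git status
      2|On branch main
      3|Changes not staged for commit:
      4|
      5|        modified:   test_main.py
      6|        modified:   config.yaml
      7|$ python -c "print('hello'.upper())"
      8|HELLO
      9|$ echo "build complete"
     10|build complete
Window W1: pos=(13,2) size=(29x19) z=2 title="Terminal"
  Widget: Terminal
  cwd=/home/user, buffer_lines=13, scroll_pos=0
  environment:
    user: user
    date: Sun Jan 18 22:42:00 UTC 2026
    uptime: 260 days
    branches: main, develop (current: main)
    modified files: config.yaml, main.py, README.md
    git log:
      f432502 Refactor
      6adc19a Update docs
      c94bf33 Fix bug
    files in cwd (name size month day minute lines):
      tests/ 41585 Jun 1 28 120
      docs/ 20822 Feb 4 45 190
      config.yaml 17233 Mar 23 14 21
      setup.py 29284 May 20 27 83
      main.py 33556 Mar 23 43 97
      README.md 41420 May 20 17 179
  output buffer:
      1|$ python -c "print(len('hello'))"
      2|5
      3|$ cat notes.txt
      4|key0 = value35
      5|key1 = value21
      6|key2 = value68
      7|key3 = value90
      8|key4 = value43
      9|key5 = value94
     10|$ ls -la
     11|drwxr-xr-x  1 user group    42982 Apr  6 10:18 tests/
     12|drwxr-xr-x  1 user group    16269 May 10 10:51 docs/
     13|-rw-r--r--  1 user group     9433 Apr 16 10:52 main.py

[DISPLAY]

             ┃key0 = value35             ┃   
             ┃key1 = value21             ┃   
             ┃key2 = value68             ┃   
             ┃key3 = value90             ┃   
             ┃key4 = value43             ┃   
             ┃key5 = value94             ┃   
             ┃$ ls -la                   ┃   
   ┏━━━━━━━━━┃drwxr-xr-x  1 user group   ┃┓  
   ┃ Terminal┃drwxr-xr-x  1 user group   ┃┃  
   ┠─────────┃-rw-r--r--  1 user group   ┃┨  
   ┃$ git sta┃$ █                        ┃┃  
   ┃On branch┃                           ┃┃  
   ┃Changes n┗━━━━━━━━━━━━━━━━━━━━━━━━━━━┛┃  
   ┃                                      ┃  
   ┃        modified:   test_main.py      ┃  
   ┃        modified:   config.yaml       ┃  
   ┃$ python -c "print('hello'.upper())"  ┃  
   ┗━━━━━━━━━━━━━━━━━━━━━━━━━━━━━━━━━━━━━━┛  


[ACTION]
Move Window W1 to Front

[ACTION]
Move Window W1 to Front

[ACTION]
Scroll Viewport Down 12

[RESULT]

             ┃key2 = value68             ┃   
             ┃key3 = value90             ┃   
             ┃key4 = value43             ┃   
             ┃key5 = value94             ┃   
             ┃$ ls -la                   ┃   
   ┏━━━━━━━━━┃drwxr-xr-x  1 user group   ┃┓  
   ┃ Terminal┃drwxr-xr-x  1 user group   ┃┃  
   ┠─────────┃-rw-r--r--  1 user group   ┃┨  
   ┃$ git sta┃$ █                        ┃┃  
   ┃On branch┃                           ┃┃  
   ┃Changes n┗━━━━━━━━━━━━━━━━━━━━━━━━━━━┛┃  
   ┃                                      ┃  
   ┃        modified:   test_main.py      ┃  
   ┃        modified:   config.yaml       ┃  
   ┃$ python -c "print('hello'.upper())"  ┃  
   ┗━━━━━━━━━━━━━━━━━━━━━━━━━━━━━━━━━━━━━━┛  
                                             
                                             


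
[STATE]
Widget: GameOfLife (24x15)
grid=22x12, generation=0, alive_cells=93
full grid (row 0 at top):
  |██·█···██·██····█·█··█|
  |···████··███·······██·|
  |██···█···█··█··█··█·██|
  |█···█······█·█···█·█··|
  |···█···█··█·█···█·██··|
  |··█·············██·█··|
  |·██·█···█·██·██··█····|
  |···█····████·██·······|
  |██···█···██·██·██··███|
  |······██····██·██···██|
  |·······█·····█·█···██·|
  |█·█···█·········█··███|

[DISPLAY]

Gen: 0                  
██·█···██·██····█·█··█  
···████··███·······██·  
██···█···█··█··█··█·██  
█···█······█·█···█·█··  
···█···█··█·█···█·██··  
··█·············██·█··  
·██·█···█·██·██··█····  
···█····████·██·······  
██···█···██·██·██··███  
······██····██·██···██  
·······█·····█·█···██·  
█·█···█·········█··███  
                        
                        


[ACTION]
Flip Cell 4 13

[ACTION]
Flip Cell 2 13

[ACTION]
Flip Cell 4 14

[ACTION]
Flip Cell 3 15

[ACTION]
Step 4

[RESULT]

Gen: 4                  
·████·············█···  
·█················██··  
···█·····█············  
··███····█··········██  
█··██···█·····█·······  
█·██····█·███████·····  
█··█···██·██····██····  
·███···█·█·········█··  
·██···██···········█··  
······█·█·············  
······███·············  
·······██·············  
                        
                        


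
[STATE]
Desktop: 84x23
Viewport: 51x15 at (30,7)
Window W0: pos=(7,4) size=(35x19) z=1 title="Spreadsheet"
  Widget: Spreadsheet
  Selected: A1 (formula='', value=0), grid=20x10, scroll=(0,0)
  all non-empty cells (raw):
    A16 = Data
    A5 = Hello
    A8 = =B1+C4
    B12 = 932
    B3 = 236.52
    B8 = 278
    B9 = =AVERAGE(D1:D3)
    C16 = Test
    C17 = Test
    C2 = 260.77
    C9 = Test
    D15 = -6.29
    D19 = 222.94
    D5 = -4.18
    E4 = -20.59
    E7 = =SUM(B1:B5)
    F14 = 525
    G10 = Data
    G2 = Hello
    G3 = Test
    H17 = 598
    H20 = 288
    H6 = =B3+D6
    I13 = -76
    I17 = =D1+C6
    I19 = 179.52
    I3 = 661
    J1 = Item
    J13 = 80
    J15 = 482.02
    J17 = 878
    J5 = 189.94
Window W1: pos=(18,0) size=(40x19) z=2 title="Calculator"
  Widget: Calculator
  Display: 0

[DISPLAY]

 │ × │                     ┃                       
─┼───┤                     ┃                       
 │ - │                     ┃                       
─┼───┤                     ┃                       
 │ + │                     ┃                       
─┼───┤                     ┃                       
R│ M+│                     ┃                       
─┴───┘                     ┃                       
                           ┃                       
                           ┃                       
                           ┃                       
━━━━━━━━━━━━━━━━━━━━━━━━━━━┛                       
     0     ┃                                       
     0     ┃                                       
     0     ┃                                       


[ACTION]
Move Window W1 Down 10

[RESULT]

                          0┃                       
─┬───┐                     ┃                       
 │ ÷ │                     ┃                       
─┼───┤                     ┃                       
 │ × │                     ┃                       
─┼───┤                     ┃                       
 │ - │                     ┃                       
─┼───┤                     ┃                       
 │ + │                     ┃                       
─┼───┤                     ┃                       
R│ M+│                     ┃                       
─┴───┘                     ┃                       
                           ┃                       
                           ┃                       
                           ┃                       


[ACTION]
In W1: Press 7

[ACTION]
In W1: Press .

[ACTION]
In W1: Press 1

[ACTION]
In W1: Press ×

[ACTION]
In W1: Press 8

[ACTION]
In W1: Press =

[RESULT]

                       56.8┃                       
─┬───┐                     ┃                       
 │ ÷ │                     ┃                       
─┼───┤                     ┃                       
 │ × │                     ┃                       
─┼───┤                     ┃                       
 │ - │                     ┃                       
─┼───┤                     ┃                       
 │ + │                     ┃                       
─┼───┤                     ┃                       
R│ M+│                     ┃                       
─┴───┘                     ┃                       
                           ┃                       
                           ┃                       
                           ┃                       


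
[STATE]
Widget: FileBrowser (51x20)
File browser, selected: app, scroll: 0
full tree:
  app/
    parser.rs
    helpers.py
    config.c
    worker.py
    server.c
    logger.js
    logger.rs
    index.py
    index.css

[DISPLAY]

> [-] app/                                         
    parser.rs                                      
    helpers.py                                     
    config.c                                       
    worker.py                                      
    server.c                                       
    logger.js                                      
    logger.rs                                      
    index.py                                       
    index.css                                      
                                                   
                                                   
                                                   
                                                   
                                                   
                                                   
                                                   
                                                   
                                                   
                                                   


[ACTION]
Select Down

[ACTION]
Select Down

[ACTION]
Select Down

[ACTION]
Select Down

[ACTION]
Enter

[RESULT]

  [-] app/                                         
    parser.rs                                      
    helpers.py                                     
    config.c                                       
  > worker.py                                      
    server.c                                       
    logger.js                                      
    logger.rs                                      
    index.py                                       
    index.css                                      
                                                   
                                                   
                                                   
                                                   
                                                   
                                                   
                                                   
                                                   
                                                   
                                                   


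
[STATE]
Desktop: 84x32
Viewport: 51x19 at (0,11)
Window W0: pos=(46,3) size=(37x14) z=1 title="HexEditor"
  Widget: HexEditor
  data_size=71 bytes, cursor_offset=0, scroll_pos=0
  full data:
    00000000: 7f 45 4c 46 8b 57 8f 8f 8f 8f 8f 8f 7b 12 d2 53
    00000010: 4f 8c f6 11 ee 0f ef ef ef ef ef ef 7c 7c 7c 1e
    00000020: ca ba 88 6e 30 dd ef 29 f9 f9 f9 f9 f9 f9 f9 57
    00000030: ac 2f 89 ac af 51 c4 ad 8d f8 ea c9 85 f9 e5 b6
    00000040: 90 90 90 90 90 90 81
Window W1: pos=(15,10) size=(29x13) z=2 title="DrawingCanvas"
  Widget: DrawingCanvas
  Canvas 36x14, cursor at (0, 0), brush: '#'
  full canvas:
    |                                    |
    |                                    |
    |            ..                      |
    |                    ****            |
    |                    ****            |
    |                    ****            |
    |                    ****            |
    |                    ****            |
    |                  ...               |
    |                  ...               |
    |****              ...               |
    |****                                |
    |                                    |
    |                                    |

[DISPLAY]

               ┃ DrawingCanvas             ┃  ┃    
               ┠───────────────────────────┨  ┃    
               ┃+                          ┃  ┃    
               ┃                           ┃  ┃    
               ┃            ..             ┃  ┃    
               ┃                    ****   ┃  ┗━━━━
               ┃                    ****   ┃       
               ┃                    ****   ┃       
               ┃                    ****   ┃       
               ┃                    ****   ┃       
               ┃                  ...      ┃       
               ┗━━━━━━━━━━━━━━━━━━━━━━━━━━━┛       
                                                   
                                                   
                                                   
                                                   
                                                   
                                                   
                                                   


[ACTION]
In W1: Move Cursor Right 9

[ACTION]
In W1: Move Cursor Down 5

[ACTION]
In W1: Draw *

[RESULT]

               ┃ DrawingCanvas             ┃  ┃    
               ┠───────────────────────────┨  ┃    
               ┃                           ┃  ┃    
               ┃                           ┃  ┃    
               ┃            ..             ┃  ┃    
               ┃                    ****   ┃  ┗━━━━
               ┃                    ****   ┃       
               ┃         *          ****   ┃       
               ┃                    ****   ┃       
               ┃                    ****   ┃       
               ┃                  ...      ┃       
               ┗━━━━━━━━━━━━━━━━━━━━━━━━━━━┛       
                                                   
                                                   
                                                   
                                                   
                                                   
                                                   
                                                   


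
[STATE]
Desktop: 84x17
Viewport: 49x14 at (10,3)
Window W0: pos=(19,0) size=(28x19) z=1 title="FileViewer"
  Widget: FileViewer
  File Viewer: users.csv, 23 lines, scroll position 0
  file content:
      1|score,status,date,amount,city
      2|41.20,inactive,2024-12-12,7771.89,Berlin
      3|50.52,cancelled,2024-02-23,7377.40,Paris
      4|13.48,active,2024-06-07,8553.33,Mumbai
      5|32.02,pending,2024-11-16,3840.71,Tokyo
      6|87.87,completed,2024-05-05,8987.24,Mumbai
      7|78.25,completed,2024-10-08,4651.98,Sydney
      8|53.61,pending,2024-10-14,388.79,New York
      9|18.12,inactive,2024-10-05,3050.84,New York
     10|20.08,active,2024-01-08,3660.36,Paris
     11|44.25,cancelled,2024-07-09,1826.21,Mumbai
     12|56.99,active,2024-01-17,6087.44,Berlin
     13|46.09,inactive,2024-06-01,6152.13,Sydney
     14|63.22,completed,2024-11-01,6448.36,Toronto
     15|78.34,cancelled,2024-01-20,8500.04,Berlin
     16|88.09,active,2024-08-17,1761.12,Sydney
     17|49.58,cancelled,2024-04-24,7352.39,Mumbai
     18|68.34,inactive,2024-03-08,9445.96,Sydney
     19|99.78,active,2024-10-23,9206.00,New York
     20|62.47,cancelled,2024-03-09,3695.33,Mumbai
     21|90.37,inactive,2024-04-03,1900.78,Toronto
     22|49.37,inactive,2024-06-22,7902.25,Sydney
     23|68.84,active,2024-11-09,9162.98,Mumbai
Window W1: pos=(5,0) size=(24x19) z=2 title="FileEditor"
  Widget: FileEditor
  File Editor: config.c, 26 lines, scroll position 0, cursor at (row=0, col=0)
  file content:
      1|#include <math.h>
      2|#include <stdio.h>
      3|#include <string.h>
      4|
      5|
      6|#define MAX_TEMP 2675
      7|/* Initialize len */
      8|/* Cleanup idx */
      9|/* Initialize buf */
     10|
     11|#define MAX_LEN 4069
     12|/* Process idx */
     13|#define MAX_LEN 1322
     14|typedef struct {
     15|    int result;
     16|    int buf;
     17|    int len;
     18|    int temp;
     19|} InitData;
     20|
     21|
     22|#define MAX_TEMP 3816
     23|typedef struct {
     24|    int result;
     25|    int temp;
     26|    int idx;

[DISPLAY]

lude <math.h>    ▲┃tus,date,amount,▲┃            
lude <stdio.h>   █┃ctive,2024-12-12█┃            
lude <string.h>  ░┃celled,2024-02-2░┃            
                 ░┃ive,2024-06-07,8░┃            
                 ░┃ding,2024-11-16,░┃            
ine MAX_TEMP 2675░┃pleted,2024-05-0░┃            
nitialize len */ ░┃pleted,2024-10-0░┃            
leanup idx */    ░┃ding,2024-10-14,░┃            
nitialize buf */ ░┃ctive,2024-10-05░┃            
                 ░┃ive,2024-01-08,3░┃            
ine MAX_LEN 4069 ░┃celled,2024-07-0░┃            
rocess idx */    ░┃ive,2024-01-17,6░┃            
ine MAX_LEN 1322 ░┃ctive,2024-06-01░┃            
def struct {     ░┃pleted,2024-11-0░┃            


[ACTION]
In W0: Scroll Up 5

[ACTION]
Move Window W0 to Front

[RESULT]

lude <mat┃score,status,date,amount,▲┃            
lude <std┃41.20,inactive,2024-12-12█┃            
lude <str┃50.52,cancelled,2024-02-2░┃            
         ┃13.48,active,2024-06-07,8░┃            
         ┃32.02,pending,2024-11-16,░┃            
ine MAX_T┃87.87,completed,2024-05-0░┃            
nitialize┃78.25,completed,2024-10-0░┃            
leanup id┃53.61,pending,2024-10-14,░┃            
nitialize┃18.12,inactive,2024-10-05░┃            
         ┃20.08,active,2024-01-08,3░┃            
ine MAX_L┃44.25,cancelled,2024-07-0░┃            
rocess id┃56.99,active,2024-01-17,6░┃            
ine MAX_L┃46.09,inactive,2024-06-01░┃            
def struc┃63.22,completed,2024-11-0░┃            


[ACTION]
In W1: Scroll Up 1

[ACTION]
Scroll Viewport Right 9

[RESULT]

┃score,status,date,amount,▲┃                     
┃41.20,inactive,2024-12-12█┃                     
┃50.52,cancelled,2024-02-2░┃                     
┃13.48,active,2024-06-07,8░┃                     
┃32.02,pending,2024-11-16,░┃                     
┃87.87,completed,2024-05-0░┃                     
┃78.25,completed,2024-10-0░┃                     
┃53.61,pending,2024-10-14,░┃                     
┃18.12,inactive,2024-10-05░┃                     
┃20.08,active,2024-01-08,3░┃                     
┃44.25,cancelled,2024-07-0░┃                     
┃56.99,active,2024-01-17,6░┃                     
┃46.09,inactive,2024-06-01░┃                     
┃63.22,completed,2024-11-0░┃                     


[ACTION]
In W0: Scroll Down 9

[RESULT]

┃18.12,inactive,2024-10-05▲┃                     
┃20.08,active,2024-01-08,3░┃                     
┃44.25,cancelled,2024-07-0░┃                     
┃56.99,active,2024-01-17,6░┃                     
┃46.09,inactive,2024-06-01░┃                     
┃63.22,completed,2024-11-0░┃                     
┃78.34,cancelled,2024-01-2░┃                     
┃88.09,active,2024-08-17,1░┃                     
┃49.58,cancelled,2024-04-2░┃                     
┃68.34,inactive,2024-03-08░┃                     
┃99.78,active,2024-10-23,9░┃                     
┃62.47,cancelled,2024-03-0░┃                     
┃90.37,inactive,2024-04-03░┃                     
┃49.37,inactive,2024-06-22█┃                     


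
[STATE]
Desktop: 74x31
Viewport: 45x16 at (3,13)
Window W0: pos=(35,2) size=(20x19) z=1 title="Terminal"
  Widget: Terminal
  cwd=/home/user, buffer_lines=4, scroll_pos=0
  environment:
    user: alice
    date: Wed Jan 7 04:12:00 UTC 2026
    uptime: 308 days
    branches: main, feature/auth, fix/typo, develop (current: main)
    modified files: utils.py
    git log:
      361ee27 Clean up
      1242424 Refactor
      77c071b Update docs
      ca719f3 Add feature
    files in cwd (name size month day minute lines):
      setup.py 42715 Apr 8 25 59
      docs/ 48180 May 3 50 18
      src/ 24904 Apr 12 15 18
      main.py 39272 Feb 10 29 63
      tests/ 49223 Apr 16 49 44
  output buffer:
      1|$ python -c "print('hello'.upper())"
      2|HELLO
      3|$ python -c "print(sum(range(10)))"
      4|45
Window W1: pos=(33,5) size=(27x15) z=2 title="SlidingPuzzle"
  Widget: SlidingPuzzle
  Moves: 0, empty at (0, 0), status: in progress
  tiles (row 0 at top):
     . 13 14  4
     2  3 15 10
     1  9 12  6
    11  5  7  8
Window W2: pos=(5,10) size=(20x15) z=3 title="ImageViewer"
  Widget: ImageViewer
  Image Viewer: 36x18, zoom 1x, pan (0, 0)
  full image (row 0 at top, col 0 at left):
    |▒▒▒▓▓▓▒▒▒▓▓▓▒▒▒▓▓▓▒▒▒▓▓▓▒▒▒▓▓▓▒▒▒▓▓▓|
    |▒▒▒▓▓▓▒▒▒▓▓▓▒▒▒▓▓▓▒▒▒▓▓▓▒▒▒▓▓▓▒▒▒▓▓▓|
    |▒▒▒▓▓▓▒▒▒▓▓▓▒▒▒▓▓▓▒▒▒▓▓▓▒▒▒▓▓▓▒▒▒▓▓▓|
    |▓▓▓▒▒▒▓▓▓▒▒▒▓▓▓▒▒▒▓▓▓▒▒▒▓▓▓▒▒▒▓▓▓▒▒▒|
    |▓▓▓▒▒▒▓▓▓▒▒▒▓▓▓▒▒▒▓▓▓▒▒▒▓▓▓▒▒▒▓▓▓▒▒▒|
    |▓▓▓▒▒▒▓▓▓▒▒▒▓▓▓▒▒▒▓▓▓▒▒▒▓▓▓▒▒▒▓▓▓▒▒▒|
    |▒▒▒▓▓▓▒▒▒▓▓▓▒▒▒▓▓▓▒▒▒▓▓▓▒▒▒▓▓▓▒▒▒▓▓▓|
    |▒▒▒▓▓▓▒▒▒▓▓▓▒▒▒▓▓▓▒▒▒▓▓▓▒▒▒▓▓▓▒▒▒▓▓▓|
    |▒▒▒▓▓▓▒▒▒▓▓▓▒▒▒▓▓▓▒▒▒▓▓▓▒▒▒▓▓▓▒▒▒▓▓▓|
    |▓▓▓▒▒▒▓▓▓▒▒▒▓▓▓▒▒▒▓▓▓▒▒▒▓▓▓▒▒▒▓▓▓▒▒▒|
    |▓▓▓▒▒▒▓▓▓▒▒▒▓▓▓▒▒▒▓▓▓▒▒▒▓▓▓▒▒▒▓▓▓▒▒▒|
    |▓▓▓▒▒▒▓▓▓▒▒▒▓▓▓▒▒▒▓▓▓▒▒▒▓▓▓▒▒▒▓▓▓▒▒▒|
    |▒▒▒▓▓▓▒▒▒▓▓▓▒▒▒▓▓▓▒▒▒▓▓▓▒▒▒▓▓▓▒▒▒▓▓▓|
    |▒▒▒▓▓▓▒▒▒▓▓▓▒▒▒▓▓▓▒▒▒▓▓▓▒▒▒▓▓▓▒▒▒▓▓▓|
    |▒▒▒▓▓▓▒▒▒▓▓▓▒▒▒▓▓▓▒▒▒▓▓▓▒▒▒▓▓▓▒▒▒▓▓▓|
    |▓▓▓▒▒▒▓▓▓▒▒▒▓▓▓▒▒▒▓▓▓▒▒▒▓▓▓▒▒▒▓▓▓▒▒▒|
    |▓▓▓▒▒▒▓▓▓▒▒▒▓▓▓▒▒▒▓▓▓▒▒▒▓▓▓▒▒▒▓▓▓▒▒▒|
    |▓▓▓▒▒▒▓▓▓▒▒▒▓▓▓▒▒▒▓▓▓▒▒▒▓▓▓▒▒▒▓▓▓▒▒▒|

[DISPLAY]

  ┃▒▒▒▓▓▓▒▒▒▓▓▓▒▒▒▓▓▓┃        ┃│  1 │  9 │ 12
  ┃▒▒▒▓▓▓▒▒▒▓▓▓▒▒▒▓▓▓┃        ┃├────┼────┼───
  ┃▒▒▒▓▓▓▒▒▒▓▓▓▒▒▒▓▓▓┃        ┃│ 11 │  5 │  7
  ┃▓▓▓▒▒▒▓▓▓▒▒▒▓▓▓▒▒▒┃        ┃└────┴────┴───
  ┃▓▓▓▒▒▒▓▓▓▒▒▒▓▓▓▒▒▒┃        ┃Moves: 0      
  ┃▓▓▓▒▒▒▓▓▓▒▒▒▓▓▓▒▒▒┃        ┃              
  ┃▒▒▒▓▓▓▒▒▒▓▓▓▒▒▒▓▓▓┃        ┗━━━━━━━━━━━━━━
  ┃▒▒▒▓▓▓▒▒▒▓▓▓▒▒▒▓▓▓┃          ┗━━━━━━━━━━━━
  ┃▒▒▒▓▓▓▒▒▒▓▓▓▒▒▒▓▓▓┃                       
  ┃▓▓▓▒▒▒▓▓▓▒▒▒▓▓▓▒▒▒┃                       
  ┃▓▓▓▒▒▒▓▓▓▒▒▒▓▓▓▒▒▒┃                       
  ┗━━━━━━━━━━━━━━━━━━┛                       
                                             
                                             
                                             
                                             


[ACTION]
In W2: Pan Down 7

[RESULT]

  ┃▒▒▒▓▓▓▒▒▒▓▓▓▒▒▒▓▓▓┃        ┃│  1 │  9 │ 12
  ┃▒▒▒▓▓▓▒▒▒▓▓▓▒▒▒▓▓▓┃        ┃├────┼────┼───
  ┃▓▓▓▒▒▒▓▓▓▒▒▒▓▓▓▒▒▒┃        ┃│ 11 │  5 │  7
  ┃▓▓▓▒▒▒▓▓▓▒▒▒▓▓▓▒▒▒┃        ┃└────┴────┴───
  ┃▓▓▓▒▒▒▓▓▓▒▒▒▓▓▓▒▒▒┃        ┃Moves: 0      
  ┃▒▒▒▓▓▓▒▒▒▓▓▓▒▒▒▓▓▓┃        ┃              
  ┃▒▒▒▓▓▓▒▒▒▓▓▓▒▒▒▓▓▓┃        ┗━━━━━━━━━━━━━━
  ┃▒▒▒▓▓▓▒▒▒▓▓▓▒▒▒▓▓▓┃          ┗━━━━━━━━━━━━
  ┃▓▓▓▒▒▒▓▓▓▒▒▒▓▓▓▒▒▒┃                       
  ┃▓▓▓▒▒▒▓▓▓▒▒▒▓▓▓▒▒▒┃                       
  ┃▓▓▓▒▒▒▓▓▓▒▒▒▓▓▓▒▒▒┃                       
  ┗━━━━━━━━━━━━━━━━━━┛                       
                                             
                                             
                                             
                                             


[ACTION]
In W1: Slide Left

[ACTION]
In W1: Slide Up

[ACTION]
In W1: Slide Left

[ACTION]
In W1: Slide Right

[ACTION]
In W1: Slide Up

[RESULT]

  ┃▒▒▒▓▓▓▒▒▒▓▓▓▒▒▒▓▓▓┃        ┃│  1 │    │ 12
  ┃▒▒▒▓▓▓▒▒▒▓▓▓▒▒▒▓▓▓┃        ┃├────┼────┼───
  ┃▓▓▓▒▒▒▓▓▓▒▒▒▓▓▓▒▒▒┃        ┃│ 11 │  5 │  7
  ┃▓▓▓▒▒▒▓▓▓▒▒▒▓▓▓▒▒▒┃        ┃└────┴────┴───
  ┃▓▓▓▒▒▒▓▓▓▒▒▒▓▓▓▒▒▒┃        ┃Moves: 5      
  ┃▒▒▒▓▓▓▒▒▒▓▓▓▒▒▒▓▓▓┃        ┃              
  ┃▒▒▒▓▓▓▒▒▒▓▓▓▒▒▒▓▓▓┃        ┗━━━━━━━━━━━━━━
  ┃▒▒▒▓▓▓▒▒▒▓▓▓▒▒▒▓▓▓┃          ┗━━━━━━━━━━━━
  ┃▓▓▓▒▒▒▓▓▓▒▒▒▓▓▓▒▒▒┃                       
  ┃▓▓▓▒▒▒▓▓▓▒▒▒▓▓▓▒▒▒┃                       
  ┃▓▓▓▒▒▒▓▓▓▒▒▒▓▓▓▒▒▒┃                       
  ┗━━━━━━━━━━━━━━━━━━┛                       
                                             
                                             
                                             
                                             
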